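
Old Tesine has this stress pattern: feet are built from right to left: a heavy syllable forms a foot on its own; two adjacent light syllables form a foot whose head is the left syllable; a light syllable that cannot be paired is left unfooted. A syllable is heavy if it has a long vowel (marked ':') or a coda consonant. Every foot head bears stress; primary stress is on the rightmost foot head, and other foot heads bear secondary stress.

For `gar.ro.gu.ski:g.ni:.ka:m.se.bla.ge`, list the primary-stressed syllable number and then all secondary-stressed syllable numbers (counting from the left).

primary 8, secondary 1, 2, 4, 5, 6

Weights: 1 gar H, 2 ro L, 3 gu L, 4 ski:g H, 5 ni: H, 6 ka:m H, 7 se L, 8 bla L, 9 ge L.
Parse right to left (heavy = foot alone; LL = one foot; stranded L unfooted): (ˈgar) (ˈro.gu) (ˈski:g) (ˈni:) (ˈka:m) se (ˈbla.ge).
Foot heads: 1, 2, 4, 5, 6, 8.
Primary stress on the rightmost head = syllable 8.
Secondary stress on 1, 2, 4, 5, 6: ˌgar.ˌro.gu.ˌski:g.ˌni:.ˌka:m.se.ˈbla.ge.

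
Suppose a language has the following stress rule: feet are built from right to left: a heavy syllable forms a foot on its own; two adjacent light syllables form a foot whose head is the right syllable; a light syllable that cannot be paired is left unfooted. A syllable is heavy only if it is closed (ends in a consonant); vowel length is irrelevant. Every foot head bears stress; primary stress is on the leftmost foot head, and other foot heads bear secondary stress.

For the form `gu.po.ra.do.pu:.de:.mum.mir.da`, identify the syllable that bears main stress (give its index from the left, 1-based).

Weights: 1 gu L, 2 po L, 3 ra L, 4 do L, 5 pu: L, 6 de: L, 7 mum H, 8 mir H, 9 da L.
Parse right to left (heavy = foot alone; LL = one foot; stranded L unfooted): (gu.ˈpo) (ra.ˈdo) (pu:.ˈde:) (ˈmum) (ˈmir) da.
Foot heads: 2, 4, 6, 7, 8.
Primary stress on the leftmost head = syllable 2.
Primary stress: syllable 2 → gu.ˈpo.ra.do.pu:.de:.mum.mir.da.

2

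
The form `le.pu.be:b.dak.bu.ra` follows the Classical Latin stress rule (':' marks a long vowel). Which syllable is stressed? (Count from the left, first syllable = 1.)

4

Classical Latin: stress the penult if heavy (long vowel or closed), else the antepenult.
Weights: 4 dak H, 5 bu L, 6 ra L.
The penult (syllable 5, bu) is light, so stress falls on the antepenult (syllable 4, dak).
Stress on syllable 4: le.pu.be:b.ˈdak.bu.ra.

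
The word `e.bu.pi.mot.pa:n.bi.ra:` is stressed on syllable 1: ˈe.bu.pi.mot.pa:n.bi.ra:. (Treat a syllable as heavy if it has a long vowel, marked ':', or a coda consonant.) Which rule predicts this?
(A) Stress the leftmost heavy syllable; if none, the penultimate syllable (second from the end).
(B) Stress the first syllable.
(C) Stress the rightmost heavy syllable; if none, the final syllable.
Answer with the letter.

B

Rule A → syllable 4 (observed: 1).
Rule B → syllable 1 ✓.
Rule C → syllable 7 (observed: 1).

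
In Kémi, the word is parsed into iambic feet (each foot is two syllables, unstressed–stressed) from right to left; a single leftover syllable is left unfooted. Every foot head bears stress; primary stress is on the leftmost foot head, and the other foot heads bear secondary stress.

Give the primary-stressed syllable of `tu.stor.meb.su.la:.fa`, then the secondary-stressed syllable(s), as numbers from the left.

Parse right to left into iambic (σˈσ) feet: (tu.ˈstor) (meb.ˈsu) (la:.ˈfa).
Foot heads (stressed positions): 2, 4, 6.
End Rule Leftmost: primary stress on the leftmost head = syllable 2.
Secondary stress on 4, 6: tu.ˈstor.meb.ˌsu.la:.ˌfa.

primary 2, secondary 4, 6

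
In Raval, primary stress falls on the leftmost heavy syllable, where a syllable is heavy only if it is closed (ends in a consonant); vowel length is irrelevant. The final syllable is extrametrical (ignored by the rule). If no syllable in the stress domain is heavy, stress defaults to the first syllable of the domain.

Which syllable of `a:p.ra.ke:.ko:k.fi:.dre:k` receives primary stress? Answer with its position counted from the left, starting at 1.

1

The final syllable (6, dre:k) is extrametrical; the stress domain is syllables 1–5.
Weights: 1 a:p H, 2 ra L, 3 ke: L, 4 ko:k H, 5 fi: L.
Heavy syllables in the domain: 1, 4. The leftmost is syllable 1 (a:p).
Primary stress: syllable 1 → ˈa:p.ra.ke:.ko:k.fi:.dre:k.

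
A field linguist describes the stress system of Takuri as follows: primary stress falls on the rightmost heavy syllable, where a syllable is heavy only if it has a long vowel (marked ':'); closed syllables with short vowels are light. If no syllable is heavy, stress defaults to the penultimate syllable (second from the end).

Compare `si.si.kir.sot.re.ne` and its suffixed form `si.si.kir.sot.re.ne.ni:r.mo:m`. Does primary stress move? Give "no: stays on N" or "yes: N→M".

yes: 5→8

Base `si.si.kir.sot.re.ne` (6 syllables):
  Weights: 1 si L, 2 si L, 3 kir L, 4 sot L, 5 re L, 6 ne L.
  No heavy syllable in the domain; default to the penultimate syllable (second from the end) = syllable 5.
  → primary stress on syllable 5.
Suffixed `si.si.kir.sot.re.ne.ni:r.mo:m` (8 syllables):
  Weights: 1 si L, 2 si L, 3 kir L, 4 sot L, 5 re L, 6 ne L, 7 ni:r H, 8 mo:m H.
  Heavy syllables in the domain: 7, 8. The rightmost is syllable 8 (mo:m).
  → primary stress on syllable 8.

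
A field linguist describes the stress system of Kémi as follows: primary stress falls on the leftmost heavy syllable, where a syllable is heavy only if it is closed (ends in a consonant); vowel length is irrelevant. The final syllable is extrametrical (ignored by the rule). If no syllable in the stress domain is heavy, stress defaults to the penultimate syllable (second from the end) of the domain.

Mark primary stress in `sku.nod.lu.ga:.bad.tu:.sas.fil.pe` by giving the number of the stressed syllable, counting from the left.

2

The final syllable (9, pe) is extrametrical; the stress domain is syllables 1–8.
Weights: 1 sku L, 2 nod H, 3 lu L, 4 ga: L, 5 bad H, 6 tu: L, 7 sas H, 8 fil H.
Heavy syllables in the domain: 2, 5, 7, 8. The leftmost is syllable 2 (nod).
Primary stress: syllable 2 → sku.ˈnod.lu.ga:.bad.tu:.sas.fil.pe.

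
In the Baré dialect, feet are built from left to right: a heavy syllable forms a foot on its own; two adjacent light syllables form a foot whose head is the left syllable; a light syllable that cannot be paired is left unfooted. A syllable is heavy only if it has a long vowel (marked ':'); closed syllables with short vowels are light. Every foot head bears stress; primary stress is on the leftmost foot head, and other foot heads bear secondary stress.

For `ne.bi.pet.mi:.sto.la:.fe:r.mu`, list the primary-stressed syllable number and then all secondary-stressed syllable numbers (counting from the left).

Weights: 1 ne L, 2 bi L, 3 pet L, 4 mi: H, 5 sto L, 6 la: H, 7 fe:r H, 8 mu L.
Parse left to right (heavy = foot alone; LL = one foot; stranded L unfooted): (ˈne.bi) pet (ˈmi:) sto (ˈla:) (ˈfe:r) mu.
Foot heads: 1, 4, 6, 7.
Primary stress on the leftmost head = syllable 1.
Secondary stress on 4, 6, 7: ˈne.bi.pet.ˌmi:.sto.ˌla:.ˌfe:r.mu.

primary 1, secondary 4, 6, 7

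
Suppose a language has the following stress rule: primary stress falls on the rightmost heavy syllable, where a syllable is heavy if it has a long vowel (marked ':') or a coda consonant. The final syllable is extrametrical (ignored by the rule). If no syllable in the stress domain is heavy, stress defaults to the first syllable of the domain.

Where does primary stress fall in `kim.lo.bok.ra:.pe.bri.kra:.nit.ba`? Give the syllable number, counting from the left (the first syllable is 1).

8

The final syllable (9, ba) is extrametrical; the stress domain is syllables 1–8.
Weights: 1 kim H, 2 lo L, 3 bok H, 4 ra: H, 5 pe L, 6 bri L, 7 kra: H, 8 nit H.
Heavy syllables in the domain: 1, 3, 4, 7, 8. The rightmost is syllable 8 (nit).
Primary stress: syllable 8 → kim.lo.bok.ra:.pe.bri.kra:.ˈnit.ba.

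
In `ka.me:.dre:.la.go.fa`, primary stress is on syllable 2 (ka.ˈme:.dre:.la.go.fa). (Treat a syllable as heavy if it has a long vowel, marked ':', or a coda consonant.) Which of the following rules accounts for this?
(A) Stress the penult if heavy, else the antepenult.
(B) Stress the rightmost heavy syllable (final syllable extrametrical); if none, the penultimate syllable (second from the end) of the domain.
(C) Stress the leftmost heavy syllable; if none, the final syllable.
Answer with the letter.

Rule A → syllable 4 (observed: 2).
Rule B → syllable 3 (observed: 2).
Rule C → syllable 2 ✓.

C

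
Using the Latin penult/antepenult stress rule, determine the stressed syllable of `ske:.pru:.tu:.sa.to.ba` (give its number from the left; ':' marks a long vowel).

4

Classical Latin: stress the penult if heavy (long vowel or closed), else the antepenult.
Weights: 4 sa L, 5 to L, 6 ba L.
The penult (syllable 5, to) is light, so stress falls on the antepenult (syllable 4, sa).
Stress on syllable 4: ske:.pru:.tu:.ˈsa.to.ba.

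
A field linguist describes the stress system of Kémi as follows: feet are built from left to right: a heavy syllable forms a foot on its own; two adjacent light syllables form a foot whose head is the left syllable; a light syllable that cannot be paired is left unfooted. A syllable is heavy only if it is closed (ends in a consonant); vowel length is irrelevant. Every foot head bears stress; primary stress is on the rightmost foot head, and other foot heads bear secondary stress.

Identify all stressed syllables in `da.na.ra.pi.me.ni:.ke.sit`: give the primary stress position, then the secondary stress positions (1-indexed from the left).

Weights: 1 da L, 2 na L, 3 ra L, 4 pi L, 5 me L, 6 ni: L, 7 ke L, 8 sit H.
Parse left to right (heavy = foot alone; LL = one foot; stranded L unfooted): (ˈda.na) (ˈra.pi) (ˈme.ni:) ke (ˈsit).
Foot heads: 1, 3, 5, 8.
Primary stress on the rightmost head = syllable 8.
Secondary stress on 1, 3, 5: ˌda.na.ˌra.pi.ˌme.ni:.ke.ˈsit.

primary 8, secondary 1, 3, 5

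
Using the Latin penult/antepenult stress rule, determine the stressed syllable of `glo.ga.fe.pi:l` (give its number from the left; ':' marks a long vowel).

2

Classical Latin: stress the penult if heavy (long vowel or closed), else the antepenult.
Weights: 2 ga L, 3 fe L, 4 pi:l H.
The penult (syllable 3, fe) is light, so stress falls on the antepenult (syllable 2, ga).
Stress on syllable 2: glo.ˈga.fe.pi:l.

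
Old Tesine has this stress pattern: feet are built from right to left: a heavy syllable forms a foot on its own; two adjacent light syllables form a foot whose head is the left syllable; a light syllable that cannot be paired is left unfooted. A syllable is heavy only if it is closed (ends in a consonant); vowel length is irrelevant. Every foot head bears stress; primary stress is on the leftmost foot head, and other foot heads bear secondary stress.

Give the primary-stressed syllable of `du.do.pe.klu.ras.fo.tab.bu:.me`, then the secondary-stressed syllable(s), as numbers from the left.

Weights: 1 du L, 2 do L, 3 pe L, 4 klu L, 5 ras H, 6 fo L, 7 tab H, 8 bu: L, 9 me L.
Parse right to left (heavy = foot alone; LL = one foot; stranded L unfooted): (ˈdu.do) (ˈpe.klu) (ˈras) fo (ˈtab) (ˈbu:.me).
Foot heads: 1, 3, 5, 7, 8.
Primary stress on the leftmost head = syllable 1.
Secondary stress on 3, 5, 7, 8: ˈdu.do.ˌpe.klu.ˌras.fo.ˌtab.ˌbu:.me.

primary 1, secondary 3, 5, 7, 8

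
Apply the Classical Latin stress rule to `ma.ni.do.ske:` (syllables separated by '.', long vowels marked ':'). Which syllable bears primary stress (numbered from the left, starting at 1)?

Classical Latin: stress the penult if heavy (long vowel or closed), else the antepenult.
Weights: 2 ni L, 3 do L, 4 ske: H.
The penult (syllable 3, do) is light, so stress falls on the antepenult (syllable 2, ni).
Stress on syllable 2: ma.ˈni.do.ske:.

2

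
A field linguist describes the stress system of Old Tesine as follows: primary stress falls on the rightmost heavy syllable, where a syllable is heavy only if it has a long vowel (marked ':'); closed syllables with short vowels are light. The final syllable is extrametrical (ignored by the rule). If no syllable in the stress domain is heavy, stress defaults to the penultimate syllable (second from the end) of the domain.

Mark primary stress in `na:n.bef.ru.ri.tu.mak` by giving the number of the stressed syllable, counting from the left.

The final syllable (6, mak) is extrametrical; the stress domain is syllables 1–5.
Weights: 1 na:n H, 2 bef L, 3 ru L, 4 ri L, 5 tu L.
Heavy syllables in the domain: 1. The rightmost is syllable 1 (na:n).
Primary stress: syllable 1 → ˈna:n.bef.ru.ri.tu.mak.

1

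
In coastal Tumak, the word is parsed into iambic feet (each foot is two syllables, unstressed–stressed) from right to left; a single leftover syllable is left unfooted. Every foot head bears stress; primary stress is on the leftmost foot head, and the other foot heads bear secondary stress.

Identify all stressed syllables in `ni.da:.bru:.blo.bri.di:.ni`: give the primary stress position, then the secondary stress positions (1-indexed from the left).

primary 3, secondary 5, 7

Parse right to left into iambic (σˈσ) feet: ni (da:.ˈbru:) (blo.ˈbri) (di:.ˈni). Syllable 1 is left unfooted.
Foot heads (stressed positions): 3, 5, 7.
End Rule Leftmost: primary stress on the leftmost head = syllable 3.
Secondary stress on 5, 7: ni.da:.ˈbru:.blo.ˌbri.di:.ˌni.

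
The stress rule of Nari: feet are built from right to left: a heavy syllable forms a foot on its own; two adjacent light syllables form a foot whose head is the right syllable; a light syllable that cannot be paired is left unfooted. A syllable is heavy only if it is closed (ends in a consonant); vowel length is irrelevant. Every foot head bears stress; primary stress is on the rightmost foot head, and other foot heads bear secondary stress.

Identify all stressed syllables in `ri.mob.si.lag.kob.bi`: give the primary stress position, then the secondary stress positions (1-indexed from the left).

primary 5, secondary 2, 4

Weights: 1 ri L, 2 mob H, 3 si L, 4 lag H, 5 kob H, 6 bi L.
Parse right to left (heavy = foot alone; LL = one foot; stranded L unfooted): ri (ˈmob) si (ˈlag) (ˈkob) bi.
Foot heads: 2, 4, 5.
Primary stress on the rightmost head = syllable 5.
Secondary stress on 2, 4: ri.ˌmob.si.ˌlag.ˈkob.bi.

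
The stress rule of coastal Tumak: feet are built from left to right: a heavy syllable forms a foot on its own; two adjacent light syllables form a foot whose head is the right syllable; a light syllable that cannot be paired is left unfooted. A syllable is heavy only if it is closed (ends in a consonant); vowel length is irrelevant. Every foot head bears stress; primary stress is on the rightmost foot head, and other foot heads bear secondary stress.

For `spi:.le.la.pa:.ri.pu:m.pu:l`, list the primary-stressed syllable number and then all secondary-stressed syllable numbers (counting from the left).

Weights: 1 spi: L, 2 le L, 3 la L, 4 pa: L, 5 ri L, 6 pu:m H, 7 pu:l H.
Parse left to right (heavy = foot alone; LL = one foot; stranded L unfooted): (spi:.ˈle) (la.ˈpa:) ri (ˈpu:m) (ˈpu:l).
Foot heads: 2, 4, 6, 7.
Primary stress on the rightmost head = syllable 7.
Secondary stress on 2, 4, 6: spi:.ˌle.la.ˌpa:.ri.ˌpu:m.ˈpu:l.

primary 7, secondary 2, 4, 6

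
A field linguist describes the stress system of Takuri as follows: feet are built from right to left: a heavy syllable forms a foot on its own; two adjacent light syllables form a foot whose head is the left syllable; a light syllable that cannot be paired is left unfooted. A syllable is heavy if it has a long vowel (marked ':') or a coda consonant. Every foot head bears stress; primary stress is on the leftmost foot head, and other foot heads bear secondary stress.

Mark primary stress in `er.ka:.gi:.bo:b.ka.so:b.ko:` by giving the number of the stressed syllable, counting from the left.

Weights: 1 er H, 2 ka: H, 3 gi: H, 4 bo:b H, 5 ka L, 6 so:b H, 7 ko: H.
Parse right to left (heavy = foot alone; LL = one foot; stranded L unfooted): (ˈer) (ˈka:) (ˈgi:) (ˈbo:b) ka (ˈso:b) (ˈko:).
Foot heads: 1, 2, 3, 4, 6, 7.
Primary stress on the leftmost head = syllable 1.
Primary stress: syllable 1 → ˈer.ka:.gi:.bo:b.ka.so:b.ko:.

1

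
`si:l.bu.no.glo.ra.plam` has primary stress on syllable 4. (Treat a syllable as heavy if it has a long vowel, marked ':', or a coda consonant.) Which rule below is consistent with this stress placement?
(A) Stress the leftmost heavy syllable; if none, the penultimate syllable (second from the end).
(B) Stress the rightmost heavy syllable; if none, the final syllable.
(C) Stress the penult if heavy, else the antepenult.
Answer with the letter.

C

Rule A → syllable 1 (observed: 4).
Rule B → syllable 6 (observed: 4).
Rule C → syllable 4 ✓.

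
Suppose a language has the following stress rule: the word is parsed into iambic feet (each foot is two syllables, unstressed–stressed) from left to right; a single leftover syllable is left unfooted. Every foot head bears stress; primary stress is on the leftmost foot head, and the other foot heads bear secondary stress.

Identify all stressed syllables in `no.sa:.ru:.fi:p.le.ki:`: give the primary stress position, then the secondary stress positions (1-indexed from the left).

primary 2, secondary 4, 6

Parse left to right into iambic (σˈσ) feet: (no.ˈsa:) (ru:.ˈfi:p) (le.ˈki:).
Foot heads (stressed positions): 2, 4, 6.
End Rule Leftmost: primary stress on the leftmost head = syllable 2.
Secondary stress on 4, 6: no.ˈsa:.ru:.ˌfi:p.le.ˌki:.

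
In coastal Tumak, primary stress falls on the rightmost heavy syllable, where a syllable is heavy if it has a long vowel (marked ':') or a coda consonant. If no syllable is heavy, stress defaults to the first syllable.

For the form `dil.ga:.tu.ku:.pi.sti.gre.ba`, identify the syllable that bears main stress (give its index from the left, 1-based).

Weights: 1 dil H, 2 ga: H, 3 tu L, 4 ku: H, 5 pi L, 6 sti L, 7 gre L, 8 ba L.
Heavy syllables in the domain: 1, 2, 4. The rightmost is syllable 4 (ku:).
Primary stress: syllable 4 → dil.ga:.tu.ˈku:.pi.sti.gre.ba.

4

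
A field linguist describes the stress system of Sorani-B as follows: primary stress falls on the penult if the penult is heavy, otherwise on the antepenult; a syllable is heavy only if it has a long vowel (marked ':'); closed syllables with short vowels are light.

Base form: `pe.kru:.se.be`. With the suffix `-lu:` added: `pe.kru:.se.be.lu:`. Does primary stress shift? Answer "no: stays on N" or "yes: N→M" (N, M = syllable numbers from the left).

yes: 2→3

Base `pe.kru:.se.be` (4 syllables):
  Weights: 2 kru: H, 3 se L, 4 be L.
  The penult (syllable 3, se) is light, so stress falls on the antepenult (syllable 2, kru:).
  → primary stress on syllable 2.
Suffixed `pe.kru:.se.be.lu:` (5 syllables):
  Weights: 3 se L, 4 be L, 5 lu: H.
  The penult (syllable 4, be) is light, so stress falls on the antepenult (syllable 3, se).
  → primary stress on syllable 3.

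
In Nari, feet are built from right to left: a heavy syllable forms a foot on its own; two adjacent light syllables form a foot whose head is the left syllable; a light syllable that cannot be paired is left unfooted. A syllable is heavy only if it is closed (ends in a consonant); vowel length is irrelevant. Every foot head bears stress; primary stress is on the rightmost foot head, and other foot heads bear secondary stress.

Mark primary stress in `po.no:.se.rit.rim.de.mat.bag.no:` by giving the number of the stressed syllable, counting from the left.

Weights: 1 po L, 2 no: L, 3 se L, 4 rit H, 5 rim H, 6 de L, 7 mat H, 8 bag H, 9 no: L.
Parse right to left (heavy = foot alone; LL = one foot; stranded L unfooted): po (ˈno:.se) (ˈrit) (ˈrim) de (ˈmat) (ˈbag) no:.
Foot heads: 2, 4, 5, 7, 8.
Primary stress on the rightmost head = syllable 8.
Primary stress: syllable 8 → po.no:.se.rit.rim.de.mat.ˈbag.no:.

8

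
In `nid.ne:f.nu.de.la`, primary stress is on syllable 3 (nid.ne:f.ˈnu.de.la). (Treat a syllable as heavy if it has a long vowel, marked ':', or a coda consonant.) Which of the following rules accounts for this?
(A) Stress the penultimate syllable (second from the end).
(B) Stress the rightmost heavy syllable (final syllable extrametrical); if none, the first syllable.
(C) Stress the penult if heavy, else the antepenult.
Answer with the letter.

Rule A → syllable 4 (observed: 3).
Rule B → syllable 2 (observed: 3).
Rule C → syllable 3 ✓.

C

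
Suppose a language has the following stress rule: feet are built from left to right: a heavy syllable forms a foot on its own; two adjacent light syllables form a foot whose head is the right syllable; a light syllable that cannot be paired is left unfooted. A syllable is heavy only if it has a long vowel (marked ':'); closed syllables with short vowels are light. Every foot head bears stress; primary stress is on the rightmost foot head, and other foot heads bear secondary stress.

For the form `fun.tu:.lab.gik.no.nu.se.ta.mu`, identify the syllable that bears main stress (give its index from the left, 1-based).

Weights: 1 fun L, 2 tu: H, 3 lab L, 4 gik L, 5 no L, 6 nu L, 7 se L, 8 ta L, 9 mu L.
Parse left to right (heavy = foot alone; LL = one foot; stranded L unfooted): fun (ˈtu:) (lab.ˈgik) (no.ˈnu) (se.ˈta) mu.
Foot heads: 2, 4, 6, 8.
Primary stress on the rightmost head = syllable 8.
Primary stress: syllable 8 → fun.tu:.lab.gik.no.nu.se.ˈta.mu.

8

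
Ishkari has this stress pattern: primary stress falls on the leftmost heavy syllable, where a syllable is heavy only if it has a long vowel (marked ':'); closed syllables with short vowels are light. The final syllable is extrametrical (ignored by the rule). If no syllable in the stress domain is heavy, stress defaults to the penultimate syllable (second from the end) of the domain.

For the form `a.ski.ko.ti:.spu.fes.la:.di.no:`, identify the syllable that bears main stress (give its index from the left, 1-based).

4

The final syllable (9, no:) is extrametrical; the stress domain is syllables 1–8.
Weights: 1 a L, 2 ski L, 3 ko L, 4 ti: H, 5 spu L, 6 fes L, 7 la: H, 8 di L.
Heavy syllables in the domain: 4, 7. The leftmost is syllable 4 (ti:).
Primary stress: syllable 4 → a.ski.ko.ˈti:.spu.fes.la:.di.no:.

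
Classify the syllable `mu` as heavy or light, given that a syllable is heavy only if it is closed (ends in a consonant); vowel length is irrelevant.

`mu`: short vowel, open (no coda). Open (no coda) → light.

light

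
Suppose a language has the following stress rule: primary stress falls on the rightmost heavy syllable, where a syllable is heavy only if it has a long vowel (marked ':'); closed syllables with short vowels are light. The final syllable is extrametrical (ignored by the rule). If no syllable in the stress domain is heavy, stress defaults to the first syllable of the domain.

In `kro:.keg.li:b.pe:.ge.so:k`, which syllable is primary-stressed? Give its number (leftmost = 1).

The final syllable (6, so:k) is extrametrical; the stress domain is syllables 1–5.
Weights: 1 kro: H, 2 keg L, 3 li:b H, 4 pe: H, 5 ge L.
Heavy syllables in the domain: 1, 3, 4. The rightmost is syllable 4 (pe:).
Primary stress: syllable 4 → kro:.keg.li:b.ˈpe:.ge.so:k.

4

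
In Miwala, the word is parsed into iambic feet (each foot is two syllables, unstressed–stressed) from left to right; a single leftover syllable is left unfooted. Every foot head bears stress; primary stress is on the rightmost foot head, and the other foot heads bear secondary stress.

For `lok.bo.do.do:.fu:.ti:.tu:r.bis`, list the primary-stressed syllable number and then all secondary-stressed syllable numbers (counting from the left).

primary 8, secondary 2, 4, 6

Parse left to right into iambic (σˈσ) feet: (lok.ˈbo) (do.ˈdo:) (fu:.ˈti:) (tu:r.ˈbis).
Foot heads (stressed positions): 2, 4, 6, 8.
End Rule Rightmost: primary stress on the rightmost head = syllable 8.
Secondary stress on 2, 4, 6: lok.ˌbo.do.ˌdo:.fu:.ˌti:.tu:r.ˈbis.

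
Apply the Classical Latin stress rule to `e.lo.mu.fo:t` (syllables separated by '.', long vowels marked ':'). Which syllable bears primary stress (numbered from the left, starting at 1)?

2

Classical Latin: stress the penult if heavy (long vowel or closed), else the antepenult.
Weights: 2 lo L, 3 mu L, 4 fo:t H.
The penult (syllable 3, mu) is light, so stress falls on the antepenult (syllable 2, lo).
Stress on syllable 2: e.ˈlo.mu.fo:t.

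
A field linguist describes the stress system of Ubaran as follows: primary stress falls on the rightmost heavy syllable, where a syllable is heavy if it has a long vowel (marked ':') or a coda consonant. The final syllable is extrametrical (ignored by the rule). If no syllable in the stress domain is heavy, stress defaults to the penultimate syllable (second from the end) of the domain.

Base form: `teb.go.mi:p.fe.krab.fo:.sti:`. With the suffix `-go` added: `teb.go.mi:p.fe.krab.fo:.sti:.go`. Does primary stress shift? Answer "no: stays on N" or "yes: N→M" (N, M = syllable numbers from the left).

Base `teb.go.mi:p.fe.krab.fo:.sti:` (7 syllables):
  The final syllable (7, sti:) is extrametrical; the stress domain is syllables 1–6.
  Weights: 1 teb H, 2 go L, 3 mi:p H, 4 fe L, 5 krab H, 6 fo: H.
  Heavy syllables in the domain: 1, 3, 5, 6. The rightmost is syllable 6 (fo:).
  → primary stress on syllable 6.
Suffixed `teb.go.mi:p.fe.krab.fo:.sti:.go` (8 syllables):
  The final syllable (8, go) is extrametrical; the stress domain is syllables 1–7.
  Weights: 1 teb H, 2 go L, 3 mi:p H, 4 fe L, 5 krab H, 6 fo: H, 7 sti: H.
  Heavy syllables in the domain: 1, 3, 5, 6, 7. The rightmost is syllable 7 (sti:).
  → primary stress on syllable 7.

yes: 6→7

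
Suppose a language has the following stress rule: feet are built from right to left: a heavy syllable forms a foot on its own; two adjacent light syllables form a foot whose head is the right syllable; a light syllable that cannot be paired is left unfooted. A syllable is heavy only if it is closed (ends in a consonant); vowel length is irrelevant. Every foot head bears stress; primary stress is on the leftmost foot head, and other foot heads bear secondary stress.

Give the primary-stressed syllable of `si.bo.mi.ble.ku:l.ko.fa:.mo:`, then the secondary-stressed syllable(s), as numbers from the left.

primary 2, secondary 4, 5, 8

Weights: 1 si L, 2 bo L, 3 mi L, 4 ble L, 5 ku:l H, 6 ko L, 7 fa: L, 8 mo: L.
Parse right to left (heavy = foot alone; LL = one foot; stranded L unfooted): (si.ˈbo) (mi.ˈble) (ˈku:l) ko (fa:.ˈmo:).
Foot heads: 2, 4, 5, 8.
Primary stress on the leftmost head = syllable 2.
Secondary stress on 4, 5, 8: si.ˈbo.mi.ˌble.ˌku:l.ko.fa:.ˌmo:.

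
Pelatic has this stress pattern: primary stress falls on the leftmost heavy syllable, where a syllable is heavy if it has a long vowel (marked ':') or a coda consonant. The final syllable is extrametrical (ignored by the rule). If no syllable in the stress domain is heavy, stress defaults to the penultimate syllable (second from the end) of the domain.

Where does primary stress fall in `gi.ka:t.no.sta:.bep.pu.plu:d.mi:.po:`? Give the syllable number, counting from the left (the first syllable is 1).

2

The final syllable (9, po:) is extrametrical; the stress domain is syllables 1–8.
Weights: 1 gi L, 2 ka:t H, 3 no L, 4 sta: H, 5 bep H, 6 pu L, 7 plu:d H, 8 mi: H.
Heavy syllables in the domain: 2, 4, 5, 7, 8. The leftmost is syllable 2 (ka:t).
Primary stress: syllable 2 → gi.ˈka:t.no.sta:.bep.pu.plu:d.mi:.po:.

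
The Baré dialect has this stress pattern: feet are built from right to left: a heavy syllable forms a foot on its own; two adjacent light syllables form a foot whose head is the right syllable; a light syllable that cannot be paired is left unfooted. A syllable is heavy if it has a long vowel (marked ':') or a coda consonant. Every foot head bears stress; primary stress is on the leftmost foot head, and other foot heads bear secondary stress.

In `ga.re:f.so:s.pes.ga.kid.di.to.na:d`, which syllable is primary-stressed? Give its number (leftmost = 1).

Weights: 1 ga L, 2 re:f H, 3 so:s H, 4 pes H, 5 ga L, 6 kid H, 7 di L, 8 to L, 9 na:d H.
Parse right to left (heavy = foot alone; LL = one foot; stranded L unfooted): ga (ˈre:f) (ˈso:s) (ˈpes) ga (ˈkid) (di.ˈto) (ˈna:d).
Foot heads: 2, 3, 4, 6, 8, 9.
Primary stress on the leftmost head = syllable 2.
Primary stress: syllable 2 → ga.ˈre:f.so:s.pes.ga.kid.di.to.na:d.

2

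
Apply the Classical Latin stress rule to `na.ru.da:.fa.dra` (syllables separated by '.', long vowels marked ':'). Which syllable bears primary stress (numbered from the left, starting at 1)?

Classical Latin: stress the penult if heavy (long vowel or closed), else the antepenult.
Weights: 3 da: H, 4 fa L, 5 dra L.
The penult (syllable 4, fa) is light, so stress falls on the antepenult (syllable 3, da:).
Stress on syllable 3: na.ru.ˈda:.fa.dra.

3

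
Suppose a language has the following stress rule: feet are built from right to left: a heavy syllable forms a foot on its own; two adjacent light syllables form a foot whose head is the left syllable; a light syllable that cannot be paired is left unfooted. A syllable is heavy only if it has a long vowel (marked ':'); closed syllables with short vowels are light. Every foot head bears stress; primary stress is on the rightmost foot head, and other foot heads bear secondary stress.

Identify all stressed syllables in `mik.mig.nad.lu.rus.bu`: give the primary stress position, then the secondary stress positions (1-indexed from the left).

Weights: 1 mik L, 2 mig L, 3 nad L, 4 lu L, 5 rus L, 6 bu L.
Parse right to left (heavy = foot alone; LL = one foot; stranded L unfooted): (ˈmik.mig) (ˈnad.lu) (ˈrus.bu).
Foot heads: 1, 3, 5.
Primary stress on the rightmost head = syllable 5.
Secondary stress on 1, 3: ˌmik.mig.ˌnad.lu.ˈrus.bu.

primary 5, secondary 1, 3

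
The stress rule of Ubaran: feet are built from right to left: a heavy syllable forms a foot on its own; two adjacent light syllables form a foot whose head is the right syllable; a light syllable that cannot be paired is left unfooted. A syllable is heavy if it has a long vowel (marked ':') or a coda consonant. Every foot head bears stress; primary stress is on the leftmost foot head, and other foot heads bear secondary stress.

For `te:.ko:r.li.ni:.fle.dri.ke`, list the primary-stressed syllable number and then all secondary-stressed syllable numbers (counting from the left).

Weights: 1 te: H, 2 ko:r H, 3 li L, 4 ni: H, 5 fle L, 6 dri L, 7 ke L.
Parse right to left (heavy = foot alone; LL = one foot; stranded L unfooted): (ˈte:) (ˈko:r) li (ˈni:) fle (dri.ˈke).
Foot heads: 1, 2, 4, 7.
Primary stress on the leftmost head = syllable 1.
Secondary stress on 2, 4, 7: ˈte:.ˌko:r.li.ˌni:.fle.dri.ˌke.

primary 1, secondary 2, 4, 7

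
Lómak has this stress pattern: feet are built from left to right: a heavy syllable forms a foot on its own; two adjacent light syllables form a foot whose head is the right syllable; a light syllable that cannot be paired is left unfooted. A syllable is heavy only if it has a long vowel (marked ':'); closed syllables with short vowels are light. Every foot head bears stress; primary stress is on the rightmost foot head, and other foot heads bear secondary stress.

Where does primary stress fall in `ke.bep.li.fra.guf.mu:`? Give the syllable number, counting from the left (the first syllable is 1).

6

Weights: 1 ke L, 2 bep L, 3 li L, 4 fra L, 5 guf L, 6 mu: H.
Parse left to right (heavy = foot alone; LL = one foot; stranded L unfooted): (ke.ˈbep) (li.ˈfra) guf (ˈmu:).
Foot heads: 2, 4, 6.
Primary stress on the rightmost head = syllable 6.
Primary stress: syllable 6 → ke.bep.li.fra.guf.ˈmu:.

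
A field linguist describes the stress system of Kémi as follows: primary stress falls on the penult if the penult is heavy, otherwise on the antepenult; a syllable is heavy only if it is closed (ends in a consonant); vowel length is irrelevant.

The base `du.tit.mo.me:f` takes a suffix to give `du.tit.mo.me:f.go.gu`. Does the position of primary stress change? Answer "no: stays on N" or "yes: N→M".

yes: 2→4

Base `du.tit.mo.me:f` (4 syllables):
  Weights: 2 tit H, 3 mo L, 4 me:f H.
  The penult (syllable 3, mo) is light, so stress falls on the antepenult (syllable 2, tit).
  → primary stress on syllable 2.
Suffixed `du.tit.mo.me:f.go.gu` (6 syllables):
  Weights: 4 me:f H, 5 go L, 6 gu L.
  The penult (syllable 5, go) is light, so stress falls on the antepenult (syllable 4, me:f).
  → primary stress on syllable 4.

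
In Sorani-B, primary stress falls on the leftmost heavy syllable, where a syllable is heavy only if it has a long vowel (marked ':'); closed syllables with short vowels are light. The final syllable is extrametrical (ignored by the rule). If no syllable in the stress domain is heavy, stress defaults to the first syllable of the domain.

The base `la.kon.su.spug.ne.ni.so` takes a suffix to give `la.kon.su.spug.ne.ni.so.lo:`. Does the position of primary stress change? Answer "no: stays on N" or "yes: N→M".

no: stays on 1

Base `la.kon.su.spug.ne.ni.so` (7 syllables):
  The final syllable (7, so) is extrametrical; the stress domain is syllables 1–6.
  Weights: 1 la L, 2 kon L, 3 su L, 4 spug L, 5 ne L, 6 ni L.
  No heavy syllable in the domain; default to the first syllable of the domain = syllable 1.
  → primary stress on syllable 1.
Suffixed `la.kon.su.spug.ne.ni.so.lo:` (8 syllables):
  The final syllable (8, lo:) is extrametrical; the stress domain is syllables 1–7.
  Weights: 1 la L, 2 kon L, 3 su L, 4 spug L, 5 ne L, 6 ni L, 7 so L.
  No heavy syllable in the domain; default to the first syllable of the domain = syllable 1.
  → primary stress on syllable 1.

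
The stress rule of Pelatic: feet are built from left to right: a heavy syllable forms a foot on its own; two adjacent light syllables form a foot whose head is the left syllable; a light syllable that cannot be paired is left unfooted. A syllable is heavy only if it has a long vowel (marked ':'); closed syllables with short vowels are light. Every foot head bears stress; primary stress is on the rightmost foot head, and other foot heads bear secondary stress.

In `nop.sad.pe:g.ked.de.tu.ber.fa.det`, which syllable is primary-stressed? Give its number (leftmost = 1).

Weights: 1 nop L, 2 sad L, 3 pe:g H, 4 ked L, 5 de L, 6 tu L, 7 ber L, 8 fa L, 9 det L.
Parse left to right (heavy = foot alone; LL = one foot; stranded L unfooted): (ˈnop.sad) (ˈpe:g) (ˈked.de) (ˈtu.ber) (ˈfa.det).
Foot heads: 1, 3, 4, 6, 8.
Primary stress on the rightmost head = syllable 8.
Primary stress: syllable 8 → nop.sad.pe:g.ked.de.tu.ber.ˈfa.det.

8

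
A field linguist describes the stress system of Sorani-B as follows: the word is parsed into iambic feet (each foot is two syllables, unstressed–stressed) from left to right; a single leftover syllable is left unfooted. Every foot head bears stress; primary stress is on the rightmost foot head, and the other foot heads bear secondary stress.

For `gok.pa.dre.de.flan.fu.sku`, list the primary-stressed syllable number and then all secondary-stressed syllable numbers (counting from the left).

Parse left to right into iambic (σˈσ) feet: (gok.ˈpa) (dre.ˈde) (flan.ˈfu) sku. Syllable 7 is left unfooted.
Foot heads (stressed positions): 2, 4, 6.
End Rule Rightmost: primary stress on the rightmost head = syllable 6.
Secondary stress on 2, 4: gok.ˌpa.dre.ˌde.flan.ˈfu.sku.

primary 6, secondary 2, 4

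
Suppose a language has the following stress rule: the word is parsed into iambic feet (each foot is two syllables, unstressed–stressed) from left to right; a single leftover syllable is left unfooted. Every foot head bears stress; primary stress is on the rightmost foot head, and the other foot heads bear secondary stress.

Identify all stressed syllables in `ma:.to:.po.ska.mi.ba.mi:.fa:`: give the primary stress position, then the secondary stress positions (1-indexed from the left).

primary 8, secondary 2, 4, 6

Parse left to right into iambic (σˈσ) feet: (ma:.ˈto:) (po.ˈska) (mi.ˈba) (mi:.ˈfa:).
Foot heads (stressed positions): 2, 4, 6, 8.
End Rule Rightmost: primary stress on the rightmost head = syllable 8.
Secondary stress on 2, 4, 6: ma:.ˌto:.po.ˌska.mi.ˌba.mi:.ˈfa:.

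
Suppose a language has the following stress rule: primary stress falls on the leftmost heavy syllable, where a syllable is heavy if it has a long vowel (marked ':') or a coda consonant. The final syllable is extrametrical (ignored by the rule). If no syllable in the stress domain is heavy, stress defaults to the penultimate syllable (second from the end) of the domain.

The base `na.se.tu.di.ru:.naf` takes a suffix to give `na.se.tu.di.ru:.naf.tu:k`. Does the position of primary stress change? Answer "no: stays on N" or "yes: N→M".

Base `na.se.tu.di.ru:.naf` (6 syllables):
  The final syllable (6, naf) is extrametrical; the stress domain is syllables 1–5.
  Weights: 1 na L, 2 se L, 3 tu L, 4 di L, 5 ru: H.
  Heavy syllables in the domain: 5. The leftmost is syllable 5 (ru:).
  → primary stress on syllable 5.
Suffixed `na.se.tu.di.ru:.naf.tu:k` (7 syllables):
  The final syllable (7, tu:k) is extrametrical; the stress domain is syllables 1–6.
  Weights: 1 na L, 2 se L, 3 tu L, 4 di L, 5 ru: H, 6 naf H.
  Heavy syllables in the domain: 5, 6. The leftmost is syllable 5 (ru:).
  → primary stress on syllable 5.

no: stays on 5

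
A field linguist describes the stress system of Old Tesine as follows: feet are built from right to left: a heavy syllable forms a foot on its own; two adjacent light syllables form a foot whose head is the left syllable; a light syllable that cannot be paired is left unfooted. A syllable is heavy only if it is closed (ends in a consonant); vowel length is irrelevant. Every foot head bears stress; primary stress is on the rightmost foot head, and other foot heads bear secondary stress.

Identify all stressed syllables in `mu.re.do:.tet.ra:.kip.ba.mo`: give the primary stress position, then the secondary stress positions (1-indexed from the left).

Weights: 1 mu L, 2 re L, 3 do: L, 4 tet H, 5 ra: L, 6 kip H, 7 ba L, 8 mo L.
Parse right to left (heavy = foot alone; LL = one foot; stranded L unfooted): mu (ˈre.do:) (ˈtet) ra: (ˈkip) (ˈba.mo).
Foot heads: 2, 4, 6, 7.
Primary stress on the rightmost head = syllable 7.
Secondary stress on 2, 4, 6: mu.ˌre.do:.ˌtet.ra:.ˌkip.ˈba.mo.

primary 7, secondary 2, 4, 6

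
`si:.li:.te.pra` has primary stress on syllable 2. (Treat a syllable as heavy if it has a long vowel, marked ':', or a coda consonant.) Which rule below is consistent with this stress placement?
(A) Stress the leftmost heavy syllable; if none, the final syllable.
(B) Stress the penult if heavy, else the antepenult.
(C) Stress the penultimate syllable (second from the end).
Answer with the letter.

Rule A → syllable 1 (observed: 2).
Rule B → syllable 2 ✓.
Rule C → syllable 3 (observed: 2).

B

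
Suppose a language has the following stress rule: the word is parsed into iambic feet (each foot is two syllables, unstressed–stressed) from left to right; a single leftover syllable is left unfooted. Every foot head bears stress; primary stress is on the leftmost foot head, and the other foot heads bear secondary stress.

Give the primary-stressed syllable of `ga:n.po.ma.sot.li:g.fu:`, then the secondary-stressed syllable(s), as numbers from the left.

primary 2, secondary 4, 6

Parse left to right into iambic (σˈσ) feet: (ga:n.ˈpo) (ma.ˈsot) (li:g.ˈfu:).
Foot heads (stressed positions): 2, 4, 6.
End Rule Leftmost: primary stress on the leftmost head = syllable 2.
Secondary stress on 4, 6: ga:n.ˈpo.ma.ˌsot.li:g.ˌfu:.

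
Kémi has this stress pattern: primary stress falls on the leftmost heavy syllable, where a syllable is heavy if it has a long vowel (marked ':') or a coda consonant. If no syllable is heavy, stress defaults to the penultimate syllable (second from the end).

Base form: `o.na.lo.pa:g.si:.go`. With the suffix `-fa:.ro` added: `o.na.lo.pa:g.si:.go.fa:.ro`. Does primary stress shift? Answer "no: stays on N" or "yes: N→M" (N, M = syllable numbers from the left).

no: stays on 4

Base `o.na.lo.pa:g.si:.go` (6 syllables):
  Weights: 1 o L, 2 na L, 3 lo L, 4 pa:g H, 5 si: H, 6 go L.
  Heavy syllables in the domain: 4, 5. The leftmost is syllable 4 (pa:g).
  → primary stress on syllable 4.
Suffixed `o.na.lo.pa:g.si:.go.fa:.ro` (8 syllables):
  Weights: 1 o L, 2 na L, 3 lo L, 4 pa:g H, 5 si: H, 6 go L, 7 fa: H, 8 ro L.
  Heavy syllables in the domain: 4, 5, 7. The leftmost is syllable 4 (pa:g).
  → primary stress on syllable 4.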